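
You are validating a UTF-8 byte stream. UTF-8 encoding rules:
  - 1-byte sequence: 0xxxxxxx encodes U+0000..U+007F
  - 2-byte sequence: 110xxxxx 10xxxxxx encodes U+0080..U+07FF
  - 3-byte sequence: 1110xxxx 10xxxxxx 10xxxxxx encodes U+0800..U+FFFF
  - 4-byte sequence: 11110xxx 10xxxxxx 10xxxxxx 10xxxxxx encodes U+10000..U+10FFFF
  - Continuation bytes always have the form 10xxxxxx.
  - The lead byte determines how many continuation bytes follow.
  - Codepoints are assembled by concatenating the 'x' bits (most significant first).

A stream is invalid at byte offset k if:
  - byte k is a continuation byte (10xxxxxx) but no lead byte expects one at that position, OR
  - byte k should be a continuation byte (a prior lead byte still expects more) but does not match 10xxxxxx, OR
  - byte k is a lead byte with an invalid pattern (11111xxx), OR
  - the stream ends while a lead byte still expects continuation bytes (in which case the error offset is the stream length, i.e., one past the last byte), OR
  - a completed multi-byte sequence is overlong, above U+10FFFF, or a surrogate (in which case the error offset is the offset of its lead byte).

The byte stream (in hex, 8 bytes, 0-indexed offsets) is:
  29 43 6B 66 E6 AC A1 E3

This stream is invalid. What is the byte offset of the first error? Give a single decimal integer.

Byte[0]=29: 1-byte ASCII. cp=U+0029
Byte[1]=43: 1-byte ASCII. cp=U+0043
Byte[2]=6B: 1-byte ASCII. cp=U+006B
Byte[3]=66: 1-byte ASCII. cp=U+0066
Byte[4]=E6: 3-byte lead, need 2 cont bytes. acc=0x6
Byte[5]=AC: continuation. acc=(acc<<6)|0x2C=0x1AC
Byte[6]=A1: continuation. acc=(acc<<6)|0x21=0x6B21
Completed: cp=U+6B21 (starts at byte 4)
Byte[7]=E3: 3-byte lead, need 2 cont bytes. acc=0x3
Byte[8]: stream ended, expected continuation. INVALID

Answer: 8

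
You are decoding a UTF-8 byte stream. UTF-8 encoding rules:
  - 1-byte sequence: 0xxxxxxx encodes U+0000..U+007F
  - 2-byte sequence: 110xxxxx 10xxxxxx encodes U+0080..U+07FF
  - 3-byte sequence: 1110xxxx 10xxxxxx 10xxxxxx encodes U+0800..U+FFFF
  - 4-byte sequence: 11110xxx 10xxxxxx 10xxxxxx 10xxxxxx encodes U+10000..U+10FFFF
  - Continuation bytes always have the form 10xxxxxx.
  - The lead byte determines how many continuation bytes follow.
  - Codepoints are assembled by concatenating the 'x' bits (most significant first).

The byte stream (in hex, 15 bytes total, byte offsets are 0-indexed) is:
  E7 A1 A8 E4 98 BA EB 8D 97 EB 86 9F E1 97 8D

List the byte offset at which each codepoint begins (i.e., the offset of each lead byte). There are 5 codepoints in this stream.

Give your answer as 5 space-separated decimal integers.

Answer: 0 3 6 9 12

Derivation:
Byte[0]=E7: 3-byte lead, need 2 cont bytes. acc=0x7
Byte[1]=A1: continuation. acc=(acc<<6)|0x21=0x1E1
Byte[2]=A8: continuation. acc=(acc<<6)|0x28=0x7868
Completed: cp=U+7868 (starts at byte 0)
Byte[3]=E4: 3-byte lead, need 2 cont bytes. acc=0x4
Byte[4]=98: continuation. acc=(acc<<6)|0x18=0x118
Byte[5]=BA: continuation. acc=(acc<<6)|0x3A=0x463A
Completed: cp=U+463A (starts at byte 3)
Byte[6]=EB: 3-byte lead, need 2 cont bytes. acc=0xB
Byte[7]=8D: continuation. acc=(acc<<6)|0x0D=0x2CD
Byte[8]=97: continuation. acc=(acc<<6)|0x17=0xB357
Completed: cp=U+B357 (starts at byte 6)
Byte[9]=EB: 3-byte lead, need 2 cont bytes. acc=0xB
Byte[10]=86: continuation. acc=(acc<<6)|0x06=0x2C6
Byte[11]=9F: continuation. acc=(acc<<6)|0x1F=0xB19F
Completed: cp=U+B19F (starts at byte 9)
Byte[12]=E1: 3-byte lead, need 2 cont bytes. acc=0x1
Byte[13]=97: continuation. acc=(acc<<6)|0x17=0x57
Byte[14]=8D: continuation. acc=(acc<<6)|0x0D=0x15CD
Completed: cp=U+15CD (starts at byte 12)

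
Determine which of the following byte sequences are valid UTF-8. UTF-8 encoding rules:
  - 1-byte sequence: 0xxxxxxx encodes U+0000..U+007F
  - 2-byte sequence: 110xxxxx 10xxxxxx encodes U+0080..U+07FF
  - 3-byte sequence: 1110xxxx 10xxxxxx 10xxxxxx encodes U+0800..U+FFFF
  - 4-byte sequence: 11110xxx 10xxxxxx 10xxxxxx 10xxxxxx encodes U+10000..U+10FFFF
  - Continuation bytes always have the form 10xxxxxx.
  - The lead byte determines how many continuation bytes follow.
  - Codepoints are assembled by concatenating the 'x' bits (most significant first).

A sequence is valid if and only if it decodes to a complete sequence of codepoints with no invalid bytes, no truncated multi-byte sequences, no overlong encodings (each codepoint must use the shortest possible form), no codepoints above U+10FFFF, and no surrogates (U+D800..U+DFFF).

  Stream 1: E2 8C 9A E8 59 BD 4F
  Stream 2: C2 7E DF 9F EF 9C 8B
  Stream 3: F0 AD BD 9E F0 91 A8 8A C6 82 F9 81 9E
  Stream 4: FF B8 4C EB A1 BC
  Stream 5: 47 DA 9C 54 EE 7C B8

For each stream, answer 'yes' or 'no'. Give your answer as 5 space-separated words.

Stream 1: error at byte offset 4. INVALID
Stream 2: error at byte offset 1. INVALID
Stream 3: error at byte offset 10. INVALID
Stream 4: error at byte offset 0. INVALID
Stream 5: error at byte offset 5. INVALID

Answer: no no no no no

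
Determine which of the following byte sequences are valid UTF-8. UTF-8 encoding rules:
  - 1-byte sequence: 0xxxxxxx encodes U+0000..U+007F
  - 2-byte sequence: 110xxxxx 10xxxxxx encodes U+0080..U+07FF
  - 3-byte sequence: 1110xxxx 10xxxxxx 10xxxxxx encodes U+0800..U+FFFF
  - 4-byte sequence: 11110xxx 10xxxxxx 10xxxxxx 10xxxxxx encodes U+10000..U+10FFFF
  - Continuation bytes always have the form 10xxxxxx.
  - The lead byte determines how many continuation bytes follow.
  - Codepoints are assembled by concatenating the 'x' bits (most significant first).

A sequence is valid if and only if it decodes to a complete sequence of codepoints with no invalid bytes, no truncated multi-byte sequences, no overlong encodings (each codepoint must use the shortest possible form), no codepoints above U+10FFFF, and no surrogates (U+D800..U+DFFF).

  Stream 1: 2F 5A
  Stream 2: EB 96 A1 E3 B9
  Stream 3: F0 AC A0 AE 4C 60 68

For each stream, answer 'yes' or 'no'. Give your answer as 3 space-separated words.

Answer: yes no yes

Derivation:
Stream 1: decodes cleanly. VALID
Stream 2: error at byte offset 5. INVALID
Stream 3: decodes cleanly. VALID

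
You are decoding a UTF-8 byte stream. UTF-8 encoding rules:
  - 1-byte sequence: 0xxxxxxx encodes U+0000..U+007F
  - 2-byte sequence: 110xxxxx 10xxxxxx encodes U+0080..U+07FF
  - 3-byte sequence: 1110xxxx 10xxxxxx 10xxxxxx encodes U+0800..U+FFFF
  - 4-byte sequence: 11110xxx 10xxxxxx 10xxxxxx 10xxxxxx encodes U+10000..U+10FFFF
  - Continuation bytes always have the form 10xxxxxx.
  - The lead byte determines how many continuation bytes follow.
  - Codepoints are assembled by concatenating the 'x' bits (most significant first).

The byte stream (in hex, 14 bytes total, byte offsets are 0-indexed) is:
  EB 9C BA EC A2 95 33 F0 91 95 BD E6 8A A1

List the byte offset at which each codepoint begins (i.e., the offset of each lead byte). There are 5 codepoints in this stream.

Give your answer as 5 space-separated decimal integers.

Byte[0]=EB: 3-byte lead, need 2 cont bytes. acc=0xB
Byte[1]=9C: continuation. acc=(acc<<6)|0x1C=0x2DC
Byte[2]=BA: continuation. acc=(acc<<6)|0x3A=0xB73A
Completed: cp=U+B73A (starts at byte 0)
Byte[3]=EC: 3-byte lead, need 2 cont bytes. acc=0xC
Byte[4]=A2: continuation. acc=(acc<<6)|0x22=0x322
Byte[5]=95: continuation. acc=(acc<<6)|0x15=0xC895
Completed: cp=U+C895 (starts at byte 3)
Byte[6]=33: 1-byte ASCII. cp=U+0033
Byte[7]=F0: 4-byte lead, need 3 cont bytes. acc=0x0
Byte[8]=91: continuation. acc=(acc<<6)|0x11=0x11
Byte[9]=95: continuation. acc=(acc<<6)|0x15=0x455
Byte[10]=BD: continuation. acc=(acc<<6)|0x3D=0x1157D
Completed: cp=U+1157D (starts at byte 7)
Byte[11]=E6: 3-byte lead, need 2 cont bytes. acc=0x6
Byte[12]=8A: continuation. acc=(acc<<6)|0x0A=0x18A
Byte[13]=A1: continuation. acc=(acc<<6)|0x21=0x62A1
Completed: cp=U+62A1 (starts at byte 11)

Answer: 0 3 6 7 11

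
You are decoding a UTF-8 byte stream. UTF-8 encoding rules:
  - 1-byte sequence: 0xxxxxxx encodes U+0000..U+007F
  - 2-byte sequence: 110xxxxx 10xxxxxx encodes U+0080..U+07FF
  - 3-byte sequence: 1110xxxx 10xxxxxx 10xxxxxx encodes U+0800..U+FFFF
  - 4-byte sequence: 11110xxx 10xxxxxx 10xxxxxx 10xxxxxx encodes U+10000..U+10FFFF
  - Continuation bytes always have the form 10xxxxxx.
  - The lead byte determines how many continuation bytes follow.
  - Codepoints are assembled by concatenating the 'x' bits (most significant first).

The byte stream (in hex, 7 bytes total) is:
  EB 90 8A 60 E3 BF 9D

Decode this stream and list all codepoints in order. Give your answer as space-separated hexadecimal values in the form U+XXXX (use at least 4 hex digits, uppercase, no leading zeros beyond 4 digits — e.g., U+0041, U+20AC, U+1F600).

Byte[0]=EB: 3-byte lead, need 2 cont bytes. acc=0xB
Byte[1]=90: continuation. acc=(acc<<6)|0x10=0x2D0
Byte[2]=8A: continuation. acc=(acc<<6)|0x0A=0xB40A
Completed: cp=U+B40A (starts at byte 0)
Byte[3]=60: 1-byte ASCII. cp=U+0060
Byte[4]=E3: 3-byte lead, need 2 cont bytes. acc=0x3
Byte[5]=BF: continuation. acc=(acc<<6)|0x3F=0xFF
Byte[6]=9D: continuation. acc=(acc<<6)|0x1D=0x3FDD
Completed: cp=U+3FDD (starts at byte 4)

Answer: U+B40A U+0060 U+3FDD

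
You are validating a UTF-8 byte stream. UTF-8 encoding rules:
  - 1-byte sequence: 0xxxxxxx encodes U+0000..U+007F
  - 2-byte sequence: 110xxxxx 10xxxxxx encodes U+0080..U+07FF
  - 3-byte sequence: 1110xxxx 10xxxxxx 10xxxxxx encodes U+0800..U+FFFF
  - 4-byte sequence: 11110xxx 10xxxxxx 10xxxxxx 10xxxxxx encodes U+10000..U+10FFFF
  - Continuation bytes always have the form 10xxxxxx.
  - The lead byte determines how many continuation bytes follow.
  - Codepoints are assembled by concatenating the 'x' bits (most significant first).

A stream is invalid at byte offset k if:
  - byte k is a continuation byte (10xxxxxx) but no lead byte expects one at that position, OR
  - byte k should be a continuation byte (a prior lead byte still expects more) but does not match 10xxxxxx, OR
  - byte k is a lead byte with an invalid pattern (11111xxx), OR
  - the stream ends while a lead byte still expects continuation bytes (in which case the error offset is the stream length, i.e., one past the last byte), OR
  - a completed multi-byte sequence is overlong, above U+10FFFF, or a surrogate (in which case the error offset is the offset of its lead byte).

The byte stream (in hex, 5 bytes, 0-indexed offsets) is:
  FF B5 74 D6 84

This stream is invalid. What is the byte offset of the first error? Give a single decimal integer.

Byte[0]=FF: INVALID lead byte (not 0xxx/110x/1110/11110)

Answer: 0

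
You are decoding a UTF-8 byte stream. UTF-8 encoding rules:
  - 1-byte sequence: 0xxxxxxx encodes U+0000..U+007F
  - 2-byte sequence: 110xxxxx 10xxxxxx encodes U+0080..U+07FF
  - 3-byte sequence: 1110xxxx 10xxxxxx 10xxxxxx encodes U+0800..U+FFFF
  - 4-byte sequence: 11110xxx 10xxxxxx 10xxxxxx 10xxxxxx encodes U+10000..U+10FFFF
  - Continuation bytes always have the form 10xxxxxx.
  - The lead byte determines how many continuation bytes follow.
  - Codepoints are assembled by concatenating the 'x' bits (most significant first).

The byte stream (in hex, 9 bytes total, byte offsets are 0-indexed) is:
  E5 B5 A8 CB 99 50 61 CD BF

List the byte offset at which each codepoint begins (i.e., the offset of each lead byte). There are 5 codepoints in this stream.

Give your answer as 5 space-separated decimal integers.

Answer: 0 3 5 6 7

Derivation:
Byte[0]=E5: 3-byte lead, need 2 cont bytes. acc=0x5
Byte[1]=B5: continuation. acc=(acc<<6)|0x35=0x175
Byte[2]=A8: continuation. acc=(acc<<6)|0x28=0x5D68
Completed: cp=U+5D68 (starts at byte 0)
Byte[3]=CB: 2-byte lead, need 1 cont bytes. acc=0xB
Byte[4]=99: continuation. acc=(acc<<6)|0x19=0x2D9
Completed: cp=U+02D9 (starts at byte 3)
Byte[5]=50: 1-byte ASCII. cp=U+0050
Byte[6]=61: 1-byte ASCII. cp=U+0061
Byte[7]=CD: 2-byte lead, need 1 cont bytes. acc=0xD
Byte[8]=BF: continuation. acc=(acc<<6)|0x3F=0x37F
Completed: cp=U+037F (starts at byte 7)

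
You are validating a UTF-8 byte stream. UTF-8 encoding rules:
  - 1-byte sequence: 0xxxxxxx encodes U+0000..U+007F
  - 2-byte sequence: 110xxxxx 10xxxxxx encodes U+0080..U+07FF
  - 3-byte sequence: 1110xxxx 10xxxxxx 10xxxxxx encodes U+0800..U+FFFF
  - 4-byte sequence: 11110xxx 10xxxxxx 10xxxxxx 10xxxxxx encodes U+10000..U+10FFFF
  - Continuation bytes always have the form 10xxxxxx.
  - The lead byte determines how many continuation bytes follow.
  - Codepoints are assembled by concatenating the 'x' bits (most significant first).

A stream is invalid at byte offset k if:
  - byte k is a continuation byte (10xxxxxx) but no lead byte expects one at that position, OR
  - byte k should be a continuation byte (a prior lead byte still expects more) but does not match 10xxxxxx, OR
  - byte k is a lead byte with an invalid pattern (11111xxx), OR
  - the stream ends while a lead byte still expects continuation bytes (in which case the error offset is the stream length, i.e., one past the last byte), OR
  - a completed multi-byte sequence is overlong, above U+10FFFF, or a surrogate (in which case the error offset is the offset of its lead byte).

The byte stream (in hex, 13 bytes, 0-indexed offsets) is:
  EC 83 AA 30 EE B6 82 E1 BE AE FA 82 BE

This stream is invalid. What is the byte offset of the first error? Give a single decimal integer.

Byte[0]=EC: 3-byte lead, need 2 cont bytes. acc=0xC
Byte[1]=83: continuation. acc=(acc<<6)|0x03=0x303
Byte[2]=AA: continuation. acc=(acc<<6)|0x2A=0xC0EA
Completed: cp=U+C0EA (starts at byte 0)
Byte[3]=30: 1-byte ASCII. cp=U+0030
Byte[4]=EE: 3-byte lead, need 2 cont bytes. acc=0xE
Byte[5]=B6: continuation. acc=(acc<<6)|0x36=0x3B6
Byte[6]=82: continuation. acc=(acc<<6)|0x02=0xED82
Completed: cp=U+ED82 (starts at byte 4)
Byte[7]=E1: 3-byte lead, need 2 cont bytes. acc=0x1
Byte[8]=BE: continuation. acc=(acc<<6)|0x3E=0x7E
Byte[9]=AE: continuation. acc=(acc<<6)|0x2E=0x1FAE
Completed: cp=U+1FAE (starts at byte 7)
Byte[10]=FA: INVALID lead byte (not 0xxx/110x/1110/11110)

Answer: 10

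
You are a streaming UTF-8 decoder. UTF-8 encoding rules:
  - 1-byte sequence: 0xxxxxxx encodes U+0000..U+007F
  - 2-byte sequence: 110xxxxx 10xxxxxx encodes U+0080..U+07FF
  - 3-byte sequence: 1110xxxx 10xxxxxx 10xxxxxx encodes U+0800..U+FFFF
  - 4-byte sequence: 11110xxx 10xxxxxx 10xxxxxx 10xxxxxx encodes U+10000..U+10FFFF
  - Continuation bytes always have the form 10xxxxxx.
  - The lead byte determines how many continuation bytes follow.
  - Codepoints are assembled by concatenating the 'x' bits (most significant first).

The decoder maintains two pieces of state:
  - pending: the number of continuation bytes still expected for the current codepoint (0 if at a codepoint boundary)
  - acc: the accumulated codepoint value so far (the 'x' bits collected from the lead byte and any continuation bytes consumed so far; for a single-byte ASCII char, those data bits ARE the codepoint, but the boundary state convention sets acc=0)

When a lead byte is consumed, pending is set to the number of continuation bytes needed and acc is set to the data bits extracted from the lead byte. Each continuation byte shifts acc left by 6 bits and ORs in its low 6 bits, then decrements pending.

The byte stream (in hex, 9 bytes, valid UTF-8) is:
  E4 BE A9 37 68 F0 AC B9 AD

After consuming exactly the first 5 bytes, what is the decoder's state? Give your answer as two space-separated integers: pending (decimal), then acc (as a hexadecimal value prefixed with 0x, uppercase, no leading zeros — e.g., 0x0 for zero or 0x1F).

Byte[0]=E4: 3-byte lead. pending=2, acc=0x4
Byte[1]=BE: continuation. acc=(acc<<6)|0x3E=0x13E, pending=1
Byte[2]=A9: continuation. acc=(acc<<6)|0x29=0x4FA9, pending=0
Byte[3]=37: 1-byte. pending=0, acc=0x0
Byte[4]=68: 1-byte. pending=0, acc=0x0

Answer: 0 0x0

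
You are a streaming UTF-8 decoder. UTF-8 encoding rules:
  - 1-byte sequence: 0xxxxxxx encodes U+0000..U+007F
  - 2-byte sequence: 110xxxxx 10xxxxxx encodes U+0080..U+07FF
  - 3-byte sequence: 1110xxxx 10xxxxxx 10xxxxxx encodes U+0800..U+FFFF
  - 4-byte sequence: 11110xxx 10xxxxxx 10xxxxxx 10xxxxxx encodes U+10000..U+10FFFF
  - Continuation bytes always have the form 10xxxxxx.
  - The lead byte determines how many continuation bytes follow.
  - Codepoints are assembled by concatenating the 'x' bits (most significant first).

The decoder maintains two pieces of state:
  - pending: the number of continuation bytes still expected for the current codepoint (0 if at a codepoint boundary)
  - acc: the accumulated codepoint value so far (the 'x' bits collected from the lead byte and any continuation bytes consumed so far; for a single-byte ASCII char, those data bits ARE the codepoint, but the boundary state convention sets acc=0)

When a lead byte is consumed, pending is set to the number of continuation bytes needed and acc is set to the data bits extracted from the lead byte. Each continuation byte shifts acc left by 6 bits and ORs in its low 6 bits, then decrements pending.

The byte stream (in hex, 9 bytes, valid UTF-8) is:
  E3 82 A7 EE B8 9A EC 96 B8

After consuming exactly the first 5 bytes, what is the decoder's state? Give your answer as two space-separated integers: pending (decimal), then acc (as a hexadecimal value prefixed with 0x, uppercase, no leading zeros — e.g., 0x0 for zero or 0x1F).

Answer: 1 0x3B8

Derivation:
Byte[0]=E3: 3-byte lead. pending=2, acc=0x3
Byte[1]=82: continuation. acc=(acc<<6)|0x02=0xC2, pending=1
Byte[2]=A7: continuation. acc=(acc<<6)|0x27=0x30A7, pending=0
Byte[3]=EE: 3-byte lead. pending=2, acc=0xE
Byte[4]=B8: continuation. acc=(acc<<6)|0x38=0x3B8, pending=1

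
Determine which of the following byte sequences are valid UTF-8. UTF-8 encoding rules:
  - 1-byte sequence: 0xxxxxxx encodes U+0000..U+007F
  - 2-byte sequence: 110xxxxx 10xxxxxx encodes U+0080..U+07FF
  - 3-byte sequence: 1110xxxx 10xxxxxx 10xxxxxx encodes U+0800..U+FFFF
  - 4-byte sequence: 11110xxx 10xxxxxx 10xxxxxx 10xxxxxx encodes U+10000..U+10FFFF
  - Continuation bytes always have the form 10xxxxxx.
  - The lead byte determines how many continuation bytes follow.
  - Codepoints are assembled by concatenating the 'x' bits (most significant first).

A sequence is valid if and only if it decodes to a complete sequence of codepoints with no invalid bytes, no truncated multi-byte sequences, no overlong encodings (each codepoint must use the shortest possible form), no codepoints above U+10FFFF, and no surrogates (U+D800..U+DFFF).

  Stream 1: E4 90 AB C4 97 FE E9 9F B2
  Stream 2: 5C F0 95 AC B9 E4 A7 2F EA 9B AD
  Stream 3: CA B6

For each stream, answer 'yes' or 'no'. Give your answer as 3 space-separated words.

Answer: no no yes

Derivation:
Stream 1: error at byte offset 5. INVALID
Stream 2: error at byte offset 7. INVALID
Stream 3: decodes cleanly. VALID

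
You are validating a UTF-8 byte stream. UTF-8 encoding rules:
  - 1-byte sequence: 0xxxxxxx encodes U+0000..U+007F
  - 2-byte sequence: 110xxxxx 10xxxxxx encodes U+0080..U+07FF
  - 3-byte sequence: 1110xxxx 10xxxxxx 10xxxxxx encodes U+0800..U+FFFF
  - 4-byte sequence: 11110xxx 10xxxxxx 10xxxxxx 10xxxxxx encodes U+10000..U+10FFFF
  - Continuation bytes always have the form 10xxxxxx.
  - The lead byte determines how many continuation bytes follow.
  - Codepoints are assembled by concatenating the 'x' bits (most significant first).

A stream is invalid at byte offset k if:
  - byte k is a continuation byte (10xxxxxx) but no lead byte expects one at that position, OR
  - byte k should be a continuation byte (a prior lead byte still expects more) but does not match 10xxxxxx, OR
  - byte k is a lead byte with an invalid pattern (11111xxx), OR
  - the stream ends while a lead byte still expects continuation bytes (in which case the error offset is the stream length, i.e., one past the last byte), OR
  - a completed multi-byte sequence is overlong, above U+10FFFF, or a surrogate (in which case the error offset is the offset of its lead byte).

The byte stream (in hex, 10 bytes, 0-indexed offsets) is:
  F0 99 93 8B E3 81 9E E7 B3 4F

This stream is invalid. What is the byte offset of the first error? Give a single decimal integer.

Answer: 9

Derivation:
Byte[0]=F0: 4-byte lead, need 3 cont bytes. acc=0x0
Byte[1]=99: continuation. acc=(acc<<6)|0x19=0x19
Byte[2]=93: continuation. acc=(acc<<6)|0x13=0x653
Byte[3]=8B: continuation. acc=(acc<<6)|0x0B=0x194CB
Completed: cp=U+194CB (starts at byte 0)
Byte[4]=E3: 3-byte lead, need 2 cont bytes. acc=0x3
Byte[5]=81: continuation. acc=(acc<<6)|0x01=0xC1
Byte[6]=9E: continuation. acc=(acc<<6)|0x1E=0x305E
Completed: cp=U+305E (starts at byte 4)
Byte[7]=E7: 3-byte lead, need 2 cont bytes. acc=0x7
Byte[8]=B3: continuation. acc=(acc<<6)|0x33=0x1F3
Byte[9]=4F: expected 10xxxxxx continuation. INVALID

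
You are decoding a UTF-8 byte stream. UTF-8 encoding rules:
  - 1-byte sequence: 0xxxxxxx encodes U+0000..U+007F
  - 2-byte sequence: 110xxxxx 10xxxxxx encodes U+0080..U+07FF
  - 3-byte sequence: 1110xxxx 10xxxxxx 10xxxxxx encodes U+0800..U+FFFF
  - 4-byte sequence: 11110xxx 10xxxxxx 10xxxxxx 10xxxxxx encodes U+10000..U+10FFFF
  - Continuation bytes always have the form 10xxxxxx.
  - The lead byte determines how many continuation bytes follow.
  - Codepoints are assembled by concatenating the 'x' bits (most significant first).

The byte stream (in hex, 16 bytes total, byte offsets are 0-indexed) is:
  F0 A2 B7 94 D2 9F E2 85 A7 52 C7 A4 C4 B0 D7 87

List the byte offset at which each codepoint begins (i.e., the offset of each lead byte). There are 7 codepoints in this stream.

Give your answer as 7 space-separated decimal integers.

Answer: 0 4 6 9 10 12 14

Derivation:
Byte[0]=F0: 4-byte lead, need 3 cont bytes. acc=0x0
Byte[1]=A2: continuation. acc=(acc<<6)|0x22=0x22
Byte[2]=B7: continuation. acc=(acc<<6)|0x37=0x8B7
Byte[3]=94: continuation. acc=(acc<<6)|0x14=0x22DD4
Completed: cp=U+22DD4 (starts at byte 0)
Byte[4]=D2: 2-byte lead, need 1 cont bytes. acc=0x12
Byte[5]=9F: continuation. acc=(acc<<6)|0x1F=0x49F
Completed: cp=U+049F (starts at byte 4)
Byte[6]=E2: 3-byte lead, need 2 cont bytes. acc=0x2
Byte[7]=85: continuation. acc=(acc<<6)|0x05=0x85
Byte[8]=A7: continuation. acc=(acc<<6)|0x27=0x2167
Completed: cp=U+2167 (starts at byte 6)
Byte[9]=52: 1-byte ASCII. cp=U+0052
Byte[10]=C7: 2-byte lead, need 1 cont bytes. acc=0x7
Byte[11]=A4: continuation. acc=(acc<<6)|0x24=0x1E4
Completed: cp=U+01E4 (starts at byte 10)
Byte[12]=C4: 2-byte lead, need 1 cont bytes. acc=0x4
Byte[13]=B0: continuation. acc=(acc<<6)|0x30=0x130
Completed: cp=U+0130 (starts at byte 12)
Byte[14]=D7: 2-byte lead, need 1 cont bytes. acc=0x17
Byte[15]=87: continuation. acc=(acc<<6)|0x07=0x5C7
Completed: cp=U+05C7 (starts at byte 14)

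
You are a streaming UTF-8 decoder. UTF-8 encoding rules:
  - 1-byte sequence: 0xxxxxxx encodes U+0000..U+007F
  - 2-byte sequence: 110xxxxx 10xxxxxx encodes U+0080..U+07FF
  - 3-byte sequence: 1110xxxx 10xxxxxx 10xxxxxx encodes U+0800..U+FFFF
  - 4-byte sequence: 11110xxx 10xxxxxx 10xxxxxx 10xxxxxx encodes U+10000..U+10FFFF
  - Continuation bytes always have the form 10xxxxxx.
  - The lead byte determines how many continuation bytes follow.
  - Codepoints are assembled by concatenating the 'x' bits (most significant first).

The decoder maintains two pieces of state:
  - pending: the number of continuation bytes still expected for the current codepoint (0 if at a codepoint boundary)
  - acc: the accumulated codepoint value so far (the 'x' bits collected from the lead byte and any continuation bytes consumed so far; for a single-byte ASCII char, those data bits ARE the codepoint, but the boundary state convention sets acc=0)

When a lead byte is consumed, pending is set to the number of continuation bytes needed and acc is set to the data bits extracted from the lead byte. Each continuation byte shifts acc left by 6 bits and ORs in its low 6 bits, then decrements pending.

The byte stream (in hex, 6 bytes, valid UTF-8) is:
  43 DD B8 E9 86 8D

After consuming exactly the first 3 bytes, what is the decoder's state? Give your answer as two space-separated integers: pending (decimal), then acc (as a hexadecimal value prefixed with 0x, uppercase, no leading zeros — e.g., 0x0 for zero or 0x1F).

Byte[0]=43: 1-byte. pending=0, acc=0x0
Byte[1]=DD: 2-byte lead. pending=1, acc=0x1D
Byte[2]=B8: continuation. acc=(acc<<6)|0x38=0x778, pending=0

Answer: 0 0x778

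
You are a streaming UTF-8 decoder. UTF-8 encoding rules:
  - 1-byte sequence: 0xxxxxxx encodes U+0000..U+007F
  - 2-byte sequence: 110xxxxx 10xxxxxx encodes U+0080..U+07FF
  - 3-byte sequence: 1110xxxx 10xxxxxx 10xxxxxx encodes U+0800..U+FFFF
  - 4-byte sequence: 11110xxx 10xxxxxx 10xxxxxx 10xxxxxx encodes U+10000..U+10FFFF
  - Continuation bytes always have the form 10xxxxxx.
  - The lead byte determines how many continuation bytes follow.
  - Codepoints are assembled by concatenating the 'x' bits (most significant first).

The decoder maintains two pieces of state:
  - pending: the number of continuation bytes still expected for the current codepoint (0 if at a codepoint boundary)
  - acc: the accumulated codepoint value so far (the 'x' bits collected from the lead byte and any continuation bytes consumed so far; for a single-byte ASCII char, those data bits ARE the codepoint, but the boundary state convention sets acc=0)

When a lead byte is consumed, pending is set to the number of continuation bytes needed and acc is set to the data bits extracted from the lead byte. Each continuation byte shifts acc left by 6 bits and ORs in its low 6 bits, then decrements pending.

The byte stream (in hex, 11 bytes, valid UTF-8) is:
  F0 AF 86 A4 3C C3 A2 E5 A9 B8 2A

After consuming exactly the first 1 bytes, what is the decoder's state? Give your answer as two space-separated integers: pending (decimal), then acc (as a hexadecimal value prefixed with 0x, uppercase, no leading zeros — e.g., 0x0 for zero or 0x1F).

Byte[0]=F0: 4-byte lead. pending=3, acc=0x0

Answer: 3 0x0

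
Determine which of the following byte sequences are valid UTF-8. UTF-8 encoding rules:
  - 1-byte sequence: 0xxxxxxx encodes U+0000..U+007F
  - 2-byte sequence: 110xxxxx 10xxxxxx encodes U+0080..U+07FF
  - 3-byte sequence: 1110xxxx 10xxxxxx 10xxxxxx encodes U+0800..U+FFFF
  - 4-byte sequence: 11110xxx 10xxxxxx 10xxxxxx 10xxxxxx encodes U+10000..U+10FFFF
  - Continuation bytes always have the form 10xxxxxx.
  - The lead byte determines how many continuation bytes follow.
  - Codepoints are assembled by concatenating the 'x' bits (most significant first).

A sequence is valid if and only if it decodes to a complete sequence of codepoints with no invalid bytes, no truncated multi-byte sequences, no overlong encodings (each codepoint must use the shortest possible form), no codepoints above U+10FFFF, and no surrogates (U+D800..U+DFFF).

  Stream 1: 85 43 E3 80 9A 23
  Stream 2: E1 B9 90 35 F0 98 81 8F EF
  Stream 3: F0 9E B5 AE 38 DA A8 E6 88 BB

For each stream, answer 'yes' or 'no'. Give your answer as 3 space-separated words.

Answer: no no yes

Derivation:
Stream 1: error at byte offset 0. INVALID
Stream 2: error at byte offset 9. INVALID
Stream 3: decodes cleanly. VALID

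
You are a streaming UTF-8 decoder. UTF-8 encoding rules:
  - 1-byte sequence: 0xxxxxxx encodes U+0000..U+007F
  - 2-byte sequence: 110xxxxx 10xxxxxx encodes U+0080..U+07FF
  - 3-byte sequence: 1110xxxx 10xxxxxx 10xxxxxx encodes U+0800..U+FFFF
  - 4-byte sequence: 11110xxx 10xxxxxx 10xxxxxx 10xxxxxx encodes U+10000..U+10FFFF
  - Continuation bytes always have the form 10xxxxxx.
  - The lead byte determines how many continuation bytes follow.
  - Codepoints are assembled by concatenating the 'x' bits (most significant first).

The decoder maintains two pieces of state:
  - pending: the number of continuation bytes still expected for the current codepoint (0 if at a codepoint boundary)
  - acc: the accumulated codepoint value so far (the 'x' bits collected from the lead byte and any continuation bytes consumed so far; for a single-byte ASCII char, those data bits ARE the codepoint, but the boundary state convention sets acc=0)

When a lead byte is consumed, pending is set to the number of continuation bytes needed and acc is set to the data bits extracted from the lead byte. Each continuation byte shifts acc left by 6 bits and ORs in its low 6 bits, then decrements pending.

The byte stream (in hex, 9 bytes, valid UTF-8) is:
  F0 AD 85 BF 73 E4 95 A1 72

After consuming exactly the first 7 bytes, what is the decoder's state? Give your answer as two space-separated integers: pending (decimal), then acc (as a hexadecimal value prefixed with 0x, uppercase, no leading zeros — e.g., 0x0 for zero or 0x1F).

Byte[0]=F0: 4-byte lead. pending=3, acc=0x0
Byte[1]=AD: continuation. acc=(acc<<6)|0x2D=0x2D, pending=2
Byte[2]=85: continuation. acc=(acc<<6)|0x05=0xB45, pending=1
Byte[3]=BF: continuation. acc=(acc<<6)|0x3F=0x2D17F, pending=0
Byte[4]=73: 1-byte. pending=0, acc=0x0
Byte[5]=E4: 3-byte lead. pending=2, acc=0x4
Byte[6]=95: continuation. acc=(acc<<6)|0x15=0x115, pending=1

Answer: 1 0x115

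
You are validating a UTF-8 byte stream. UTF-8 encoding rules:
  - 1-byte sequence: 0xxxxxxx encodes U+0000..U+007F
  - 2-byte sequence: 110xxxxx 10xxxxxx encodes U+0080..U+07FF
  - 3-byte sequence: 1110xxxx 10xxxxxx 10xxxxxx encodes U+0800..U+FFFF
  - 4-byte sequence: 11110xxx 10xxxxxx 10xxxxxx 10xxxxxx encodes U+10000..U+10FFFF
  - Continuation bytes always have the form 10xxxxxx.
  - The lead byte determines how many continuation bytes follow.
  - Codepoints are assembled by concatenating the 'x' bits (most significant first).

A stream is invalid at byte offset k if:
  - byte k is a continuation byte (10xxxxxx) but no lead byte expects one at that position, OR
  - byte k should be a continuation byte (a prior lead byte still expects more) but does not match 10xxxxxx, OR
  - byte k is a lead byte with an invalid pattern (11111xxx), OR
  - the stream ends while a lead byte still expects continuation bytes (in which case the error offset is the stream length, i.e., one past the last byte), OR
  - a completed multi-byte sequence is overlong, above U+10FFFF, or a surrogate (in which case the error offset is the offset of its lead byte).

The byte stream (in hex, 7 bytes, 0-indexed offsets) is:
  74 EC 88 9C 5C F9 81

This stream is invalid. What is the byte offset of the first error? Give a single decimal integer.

Answer: 5

Derivation:
Byte[0]=74: 1-byte ASCII. cp=U+0074
Byte[1]=EC: 3-byte lead, need 2 cont bytes. acc=0xC
Byte[2]=88: continuation. acc=(acc<<6)|0x08=0x308
Byte[3]=9C: continuation. acc=(acc<<6)|0x1C=0xC21C
Completed: cp=U+C21C (starts at byte 1)
Byte[4]=5C: 1-byte ASCII. cp=U+005C
Byte[5]=F9: INVALID lead byte (not 0xxx/110x/1110/11110)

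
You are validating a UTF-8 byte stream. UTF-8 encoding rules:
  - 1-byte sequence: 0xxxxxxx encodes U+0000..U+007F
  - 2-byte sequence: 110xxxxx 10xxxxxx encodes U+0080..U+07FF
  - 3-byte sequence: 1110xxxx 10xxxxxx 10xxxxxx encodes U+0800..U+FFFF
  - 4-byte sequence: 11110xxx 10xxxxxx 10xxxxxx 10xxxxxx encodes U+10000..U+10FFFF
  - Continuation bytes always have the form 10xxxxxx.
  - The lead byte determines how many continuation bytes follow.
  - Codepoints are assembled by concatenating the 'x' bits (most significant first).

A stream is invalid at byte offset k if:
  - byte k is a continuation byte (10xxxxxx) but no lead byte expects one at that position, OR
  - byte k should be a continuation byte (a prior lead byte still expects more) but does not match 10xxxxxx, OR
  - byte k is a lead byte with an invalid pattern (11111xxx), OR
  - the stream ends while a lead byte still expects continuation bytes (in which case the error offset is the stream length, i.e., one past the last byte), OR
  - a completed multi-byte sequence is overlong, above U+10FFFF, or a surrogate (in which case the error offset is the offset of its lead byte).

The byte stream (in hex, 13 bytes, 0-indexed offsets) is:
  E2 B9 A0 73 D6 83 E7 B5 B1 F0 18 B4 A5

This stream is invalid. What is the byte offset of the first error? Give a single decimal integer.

Answer: 10

Derivation:
Byte[0]=E2: 3-byte lead, need 2 cont bytes. acc=0x2
Byte[1]=B9: continuation. acc=(acc<<6)|0x39=0xB9
Byte[2]=A0: continuation. acc=(acc<<6)|0x20=0x2E60
Completed: cp=U+2E60 (starts at byte 0)
Byte[3]=73: 1-byte ASCII. cp=U+0073
Byte[4]=D6: 2-byte lead, need 1 cont bytes. acc=0x16
Byte[5]=83: continuation. acc=(acc<<6)|0x03=0x583
Completed: cp=U+0583 (starts at byte 4)
Byte[6]=E7: 3-byte lead, need 2 cont bytes. acc=0x7
Byte[7]=B5: continuation. acc=(acc<<6)|0x35=0x1F5
Byte[8]=B1: continuation. acc=(acc<<6)|0x31=0x7D71
Completed: cp=U+7D71 (starts at byte 6)
Byte[9]=F0: 4-byte lead, need 3 cont bytes. acc=0x0
Byte[10]=18: expected 10xxxxxx continuation. INVALID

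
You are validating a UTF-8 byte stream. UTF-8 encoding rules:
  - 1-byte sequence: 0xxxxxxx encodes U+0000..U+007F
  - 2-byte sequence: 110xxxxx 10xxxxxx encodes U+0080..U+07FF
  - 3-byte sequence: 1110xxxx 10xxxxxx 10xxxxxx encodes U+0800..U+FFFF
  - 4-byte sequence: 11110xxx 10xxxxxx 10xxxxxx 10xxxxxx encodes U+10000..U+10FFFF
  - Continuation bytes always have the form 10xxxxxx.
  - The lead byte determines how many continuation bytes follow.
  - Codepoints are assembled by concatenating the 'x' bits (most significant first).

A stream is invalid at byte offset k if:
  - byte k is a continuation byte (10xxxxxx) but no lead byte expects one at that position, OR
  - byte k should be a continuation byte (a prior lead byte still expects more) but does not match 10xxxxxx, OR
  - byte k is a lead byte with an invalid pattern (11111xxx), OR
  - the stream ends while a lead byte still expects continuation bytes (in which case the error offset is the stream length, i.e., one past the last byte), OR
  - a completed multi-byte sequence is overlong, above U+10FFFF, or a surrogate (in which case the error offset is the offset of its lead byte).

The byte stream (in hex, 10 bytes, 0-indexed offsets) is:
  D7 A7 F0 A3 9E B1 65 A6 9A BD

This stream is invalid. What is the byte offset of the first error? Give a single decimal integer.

Answer: 7

Derivation:
Byte[0]=D7: 2-byte lead, need 1 cont bytes. acc=0x17
Byte[1]=A7: continuation. acc=(acc<<6)|0x27=0x5E7
Completed: cp=U+05E7 (starts at byte 0)
Byte[2]=F0: 4-byte lead, need 3 cont bytes. acc=0x0
Byte[3]=A3: continuation. acc=(acc<<6)|0x23=0x23
Byte[4]=9E: continuation. acc=(acc<<6)|0x1E=0x8DE
Byte[5]=B1: continuation. acc=(acc<<6)|0x31=0x237B1
Completed: cp=U+237B1 (starts at byte 2)
Byte[6]=65: 1-byte ASCII. cp=U+0065
Byte[7]=A6: INVALID lead byte (not 0xxx/110x/1110/11110)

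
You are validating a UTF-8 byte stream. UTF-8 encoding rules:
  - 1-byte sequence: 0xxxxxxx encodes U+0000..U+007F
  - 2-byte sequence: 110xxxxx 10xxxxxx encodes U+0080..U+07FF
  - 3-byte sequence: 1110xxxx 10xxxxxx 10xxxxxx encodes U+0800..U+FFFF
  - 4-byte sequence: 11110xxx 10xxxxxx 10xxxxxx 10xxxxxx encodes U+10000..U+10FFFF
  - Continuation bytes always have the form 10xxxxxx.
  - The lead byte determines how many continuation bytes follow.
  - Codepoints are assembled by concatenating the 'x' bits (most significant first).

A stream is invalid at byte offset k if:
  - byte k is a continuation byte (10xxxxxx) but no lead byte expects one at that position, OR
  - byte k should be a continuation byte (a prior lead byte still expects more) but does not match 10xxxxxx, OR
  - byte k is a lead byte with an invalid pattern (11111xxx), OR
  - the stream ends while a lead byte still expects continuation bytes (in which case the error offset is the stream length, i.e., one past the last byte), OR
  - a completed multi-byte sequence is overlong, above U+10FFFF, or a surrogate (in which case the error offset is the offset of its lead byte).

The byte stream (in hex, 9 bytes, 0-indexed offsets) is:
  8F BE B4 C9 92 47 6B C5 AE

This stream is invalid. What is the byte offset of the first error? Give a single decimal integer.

Byte[0]=8F: INVALID lead byte (not 0xxx/110x/1110/11110)

Answer: 0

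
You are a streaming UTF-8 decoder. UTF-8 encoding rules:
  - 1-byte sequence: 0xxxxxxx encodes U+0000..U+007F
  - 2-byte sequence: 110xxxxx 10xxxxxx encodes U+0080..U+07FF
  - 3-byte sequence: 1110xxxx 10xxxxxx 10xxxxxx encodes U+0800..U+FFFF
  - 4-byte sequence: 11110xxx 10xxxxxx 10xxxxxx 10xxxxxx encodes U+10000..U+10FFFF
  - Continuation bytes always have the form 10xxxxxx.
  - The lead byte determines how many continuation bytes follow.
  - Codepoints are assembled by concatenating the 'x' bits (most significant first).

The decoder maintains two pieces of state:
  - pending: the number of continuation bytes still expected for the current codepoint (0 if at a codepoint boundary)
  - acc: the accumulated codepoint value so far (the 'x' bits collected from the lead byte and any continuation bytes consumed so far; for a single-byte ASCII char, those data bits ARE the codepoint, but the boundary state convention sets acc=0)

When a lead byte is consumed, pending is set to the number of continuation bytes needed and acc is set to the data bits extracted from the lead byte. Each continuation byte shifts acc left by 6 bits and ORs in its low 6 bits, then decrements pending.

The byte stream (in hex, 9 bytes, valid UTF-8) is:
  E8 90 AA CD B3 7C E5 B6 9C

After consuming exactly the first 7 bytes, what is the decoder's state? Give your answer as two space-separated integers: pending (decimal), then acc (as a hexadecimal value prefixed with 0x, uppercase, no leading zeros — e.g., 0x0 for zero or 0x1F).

Byte[0]=E8: 3-byte lead. pending=2, acc=0x8
Byte[1]=90: continuation. acc=(acc<<6)|0x10=0x210, pending=1
Byte[2]=AA: continuation. acc=(acc<<6)|0x2A=0x842A, pending=0
Byte[3]=CD: 2-byte lead. pending=1, acc=0xD
Byte[4]=B3: continuation. acc=(acc<<6)|0x33=0x373, pending=0
Byte[5]=7C: 1-byte. pending=0, acc=0x0
Byte[6]=E5: 3-byte lead. pending=2, acc=0x5

Answer: 2 0x5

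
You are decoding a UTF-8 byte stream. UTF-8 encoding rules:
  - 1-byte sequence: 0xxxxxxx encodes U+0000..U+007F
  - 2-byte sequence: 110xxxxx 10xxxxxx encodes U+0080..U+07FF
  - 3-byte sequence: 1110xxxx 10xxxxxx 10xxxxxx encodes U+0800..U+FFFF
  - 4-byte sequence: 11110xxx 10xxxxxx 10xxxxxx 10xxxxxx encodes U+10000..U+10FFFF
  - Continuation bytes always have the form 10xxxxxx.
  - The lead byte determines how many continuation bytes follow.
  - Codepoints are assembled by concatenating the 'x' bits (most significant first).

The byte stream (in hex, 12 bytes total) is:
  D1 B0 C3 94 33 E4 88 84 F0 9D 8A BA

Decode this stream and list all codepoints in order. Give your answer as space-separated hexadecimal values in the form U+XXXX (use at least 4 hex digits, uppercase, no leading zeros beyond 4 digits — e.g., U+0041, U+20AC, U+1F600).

Answer: U+0470 U+00D4 U+0033 U+4204 U+1D2BA

Derivation:
Byte[0]=D1: 2-byte lead, need 1 cont bytes. acc=0x11
Byte[1]=B0: continuation. acc=(acc<<6)|0x30=0x470
Completed: cp=U+0470 (starts at byte 0)
Byte[2]=C3: 2-byte lead, need 1 cont bytes. acc=0x3
Byte[3]=94: continuation. acc=(acc<<6)|0x14=0xD4
Completed: cp=U+00D4 (starts at byte 2)
Byte[4]=33: 1-byte ASCII. cp=U+0033
Byte[5]=E4: 3-byte lead, need 2 cont bytes. acc=0x4
Byte[6]=88: continuation. acc=(acc<<6)|0x08=0x108
Byte[7]=84: continuation. acc=(acc<<6)|0x04=0x4204
Completed: cp=U+4204 (starts at byte 5)
Byte[8]=F0: 4-byte lead, need 3 cont bytes. acc=0x0
Byte[9]=9D: continuation. acc=(acc<<6)|0x1D=0x1D
Byte[10]=8A: continuation. acc=(acc<<6)|0x0A=0x74A
Byte[11]=BA: continuation. acc=(acc<<6)|0x3A=0x1D2BA
Completed: cp=U+1D2BA (starts at byte 8)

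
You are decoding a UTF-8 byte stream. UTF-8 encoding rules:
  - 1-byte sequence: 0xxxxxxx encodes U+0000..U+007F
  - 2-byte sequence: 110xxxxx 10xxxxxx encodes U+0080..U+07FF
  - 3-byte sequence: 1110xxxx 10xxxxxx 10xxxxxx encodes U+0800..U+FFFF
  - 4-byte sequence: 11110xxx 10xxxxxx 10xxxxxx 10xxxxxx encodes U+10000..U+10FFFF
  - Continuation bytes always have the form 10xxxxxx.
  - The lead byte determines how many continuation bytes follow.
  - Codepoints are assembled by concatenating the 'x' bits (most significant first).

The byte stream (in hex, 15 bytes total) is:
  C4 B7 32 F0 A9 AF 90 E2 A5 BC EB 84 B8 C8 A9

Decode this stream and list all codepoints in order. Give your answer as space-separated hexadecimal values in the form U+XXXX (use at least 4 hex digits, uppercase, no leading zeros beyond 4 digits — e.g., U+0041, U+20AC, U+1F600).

Answer: U+0137 U+0032 U+29BD0 U+297C U+B138 U+0229

Derivation:
Byte[0]=C4: 2-byte lead, need 1 cont bytes. acc=0x4
Byte[1]=B7: continuation. acc=(acc<<6)|0x37=0x137
Completed: cp=U+0137 (starts at byte 0)
Byte[2]=32: 1-byte ASCII. cp=U+0032
Byte[3]=F0: 4-byte lead, need 3 cont bytes. acc=0x0
Byte[4]=A9: continuation. acc=(acc<<6)|0x29=0x29
Byte[5]=AF: continuation. acc=(acc<<6)|0x2F=0xA6F
Byte[6]=90: continuation. acc=(acc<<6)|0x10=0x29BD0
Completed: cp=U+29BD0 (starts at byte 3)
Byte[7]=E2: 3-byte lead, need 2 cont bytes. acc=0x2
Byte[8]=A5: continuation. acc=(acc<<6)|0x25=0xA5
Byte[9]=BC: continuation. acc=(acc<<6)|0x3C=0x297C
Completed: cp=U+297C (starts at byte 7)
Byte[10]=EB: 3-byte lead, need 2 cont bytes. acc=0xB
Byte[11]=84: continuation. acc=(acc<<6)|0x04=0x2C4
Byte[12]=B8: continuation. acc=(acc<<6)|0x38=0xB138
Completed: cp=U+B138 (starts at byte 10)
Byte[13]=C8: 2-byte lead, need 1 cont bytes. acc=0x8
Byte[14]=A9: continuation. acc=(acc<<6)|0x29=0x229
Completed: cp=U+0229 (starts at byte 13)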